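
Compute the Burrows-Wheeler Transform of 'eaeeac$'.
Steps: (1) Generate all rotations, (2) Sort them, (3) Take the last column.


Rotations (sorted):
  0: $eaeeac -> last char: c
  1: ac$eaee -> last char: e
  2: aeeac$e -> last char: e
  3: c$eaeea -> last char: a
  4: eac$eae -> last char: e
  5: eaeeac$ -> last char: $
  6: eeac$ea -> last char: a


BWT = ceeae$a


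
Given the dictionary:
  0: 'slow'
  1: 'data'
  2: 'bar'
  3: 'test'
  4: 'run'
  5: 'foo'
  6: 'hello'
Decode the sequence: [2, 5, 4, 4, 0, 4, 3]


Look up each index in the dictionary:
  2 -> 'bar'
  5 -> 'foo'
  4 -> 'run'
  4 -> 'run'
  0 -> 'slow'
  4 -> 'run'
  3 -> 'test'

Decoded: "bar foo run run slow run test"


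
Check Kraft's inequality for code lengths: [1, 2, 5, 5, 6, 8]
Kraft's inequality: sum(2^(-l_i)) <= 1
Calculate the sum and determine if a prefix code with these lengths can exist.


Sum = 2^(-1) + 2^(-2) + 2^(-5) + 2^(-5) + 2^(-6) + 2^(-8)
    = 0.5 + 0.25 + 0.03125 + 0.03125 + 0.015625 + 0.00390625
    = 213/256 = 0.83203125
Since 0.83203125 <= 1, Kraft's inequality IS satisfied.
A prefix code with these lengths CAN exist.

Kraft sum = 0.83203125. Satisfied.


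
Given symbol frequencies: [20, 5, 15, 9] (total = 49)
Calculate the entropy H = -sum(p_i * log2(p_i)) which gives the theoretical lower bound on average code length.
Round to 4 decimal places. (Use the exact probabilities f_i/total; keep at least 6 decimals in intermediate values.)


Per-symbol terms -p_i * log2(p_i) with p_i = f_i/49:
  p = 20/49 = 0.408163: log2(p) = -1.292782, -p*log2(p) = 0.527666
  p = 5/49 = 0.102041: log2(p) = -3.292782, -p*log2(p) = 0.335998
  p = 15/49 = 0.306122: log2(p) = -1.707819, -p*log2(p) = 0.522802
  p = 9/49 = 0.183673: log2(p) = -2.444785, -p*log2(p) = 0.449042
H = 0.527666 + 0.335998 + 0.522802 + 0.449042 = 1.835508

H = 1.8355 bits/symbol


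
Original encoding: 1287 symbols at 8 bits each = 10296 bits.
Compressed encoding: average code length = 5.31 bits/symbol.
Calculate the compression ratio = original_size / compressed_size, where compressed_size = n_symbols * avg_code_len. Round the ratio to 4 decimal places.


original_size = n_symbols * orig_bits = 1287 * 8 = 10296 bits
compressed_size = n_symbols * avg_code_len = 1287 * 5.31 = 6833.97 bits
ratio = original_size / compressed_size = 10296 / 6833.97 = 1.5066

Compression ratio = 1.5066


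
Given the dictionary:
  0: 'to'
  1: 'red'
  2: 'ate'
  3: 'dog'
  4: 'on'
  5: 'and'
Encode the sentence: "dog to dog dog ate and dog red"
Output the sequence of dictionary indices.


Look up each word in the dictionary:
  'dog' -> 3
  'to' -> 0
  'dog' -> 3
  'dog' -> 3
  'ate' -> 2
  'and' -> 5
  'dog' -> 3
  'red' -> 1

Encoded: [3, 0, 3, 3, 2, 5, 3, 1]


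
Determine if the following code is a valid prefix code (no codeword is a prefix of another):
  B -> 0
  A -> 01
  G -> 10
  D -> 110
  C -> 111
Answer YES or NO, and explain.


Checking each pair (does one codeword prefix another?):
  B='0' vs A='01': prefix -- VIOLATION

NO -- this is NOT a valid prefix code. B (0) is a prefix of A (01).


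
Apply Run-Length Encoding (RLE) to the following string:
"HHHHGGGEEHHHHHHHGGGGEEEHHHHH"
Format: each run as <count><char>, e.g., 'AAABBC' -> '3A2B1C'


Scanning runs left to right:
  i=0: run of 'H' x 4 -> '4H'
  i=4: run of 'G' x 3 -> '3G'
  i=7: run of 'E' x 2 -> '2E'
  i=9: run of 'H' x 7 -> '7H'
  i=16: run of 'G' x 4 -> '4G'
  i=20: run of 'E' x 3 -> '3E'
  i=23: run of 'H' x 5 -> '5H'

RLE = 4H3G2E7H4G3E5H


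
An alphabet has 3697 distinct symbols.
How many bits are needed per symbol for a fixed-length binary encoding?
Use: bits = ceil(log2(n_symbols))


log2(3697) = 11.8521
Bracket: 2^11 = 2048 < 3697 <= 2^12 = 4096
So ceil(log2(3697)) = 12

bits = ceil(log2(3697)) = ceil(11.8521) = 12 bits


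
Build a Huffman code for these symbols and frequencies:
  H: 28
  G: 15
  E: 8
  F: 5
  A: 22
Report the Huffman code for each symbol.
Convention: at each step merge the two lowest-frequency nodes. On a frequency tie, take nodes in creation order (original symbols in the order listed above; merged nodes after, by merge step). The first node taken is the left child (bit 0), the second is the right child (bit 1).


Huffman tree construction:
Step 1: Merge F(5) + E(8) = 13
Step 2: Merge (F+E)(13) + G(15) = 28
Step 3: Merge A(22) + H(28) = 50
Step 4: Merge ((F+E)+G)(28) + (A+H)(50) = 78
Read each symbol's code off the tree from the root (left child = 0, right child = 1).

Codes:
  H: 11 (length 2)
  G: 01 (length 2)
  E: 001 (length 3)
  F: 000 (length 3)
  A: 10 (length 2)
Average code length: 169/78 = 2.1667 bits/symbol


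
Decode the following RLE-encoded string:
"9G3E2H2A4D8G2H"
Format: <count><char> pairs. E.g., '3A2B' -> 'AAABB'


Expanding each <count><char> pair:
  9G -> 'GGGGGGGGG'
  3E -> 'EEE'
  2H -> 'HH'
  2A -> 'AA'
  4D -> 'DDDD'
  8G -> 'GGGGGGGG'
  2H -> 'HH'

Decoded = GGGGGGGGGEEEHHAADDDDGGGGGGGGHH


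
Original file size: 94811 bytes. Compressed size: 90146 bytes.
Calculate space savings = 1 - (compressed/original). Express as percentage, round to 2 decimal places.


ratio = compressed/original = 90146/94811 = 0.950797
savings = 1 - ratio = 1 - 0.950797 = 0.049203
as a percentage: 0.049203 * 100 = 4.92%

Space savings = 1 - 90146/94811 = 4.92%


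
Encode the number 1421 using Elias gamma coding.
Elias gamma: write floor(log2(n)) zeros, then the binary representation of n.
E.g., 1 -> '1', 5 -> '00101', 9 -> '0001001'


num_bits = floor(log2(1421)) + 1 = 11
leading_zeros = num_bits - 1 = 10
binary(1421) = 10110001101

Elias gamma(1421) = '0000000000' + '10110001101' = 000000000010110001101 (21 bits)


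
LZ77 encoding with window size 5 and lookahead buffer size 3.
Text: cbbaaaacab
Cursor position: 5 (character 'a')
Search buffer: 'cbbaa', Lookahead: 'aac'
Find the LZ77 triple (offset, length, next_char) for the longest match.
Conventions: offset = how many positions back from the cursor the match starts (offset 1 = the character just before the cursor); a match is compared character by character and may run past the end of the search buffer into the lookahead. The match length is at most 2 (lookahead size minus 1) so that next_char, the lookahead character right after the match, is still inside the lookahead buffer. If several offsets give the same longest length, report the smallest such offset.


Try each offset into the search buffer:
  offset=1 (pos 4, char 'a'): match length 2
  offset=2 (pos 3, char 'a'): match length 2
  offset=3 (pos 2, char 'b'): match length 0
  offset=4 (pos 1, char 'b'): match length 0
  offset=5 (pos 0, char 'c'): match length 0
Longest match has length 2, found at offsets 1, 2; take the smallest, offset 1.
next_char = character at position 5 + 2 = 7 -> 'c'

Best match: offset=1, length=2 (matching 'aa' starting at position 4)
LZ77 triple: (1, 2, 'c')


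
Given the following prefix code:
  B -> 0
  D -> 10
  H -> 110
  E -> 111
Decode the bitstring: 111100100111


Decoding step by step:
Bits 111 -> E
Bits 10 -> D
Bits 0 -> B
Bits 10 -> D
Bits 0 -> B
Bits 111 -> E


Decoded message: EDBDBE


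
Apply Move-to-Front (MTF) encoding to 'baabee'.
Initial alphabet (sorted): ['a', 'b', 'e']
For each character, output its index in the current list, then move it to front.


MTF encoding:
'b': index 1 in ['a', 'b', 'e'] -> ['b', 'a', 'e']
'a': index 1 in ['b', 'a', 'e'] -> ['a', 'b', 'e']
'a': index 0 in ['a', 'b', 'e'] -> ['a', 'b', 'e']
'b': index 1 in ['a', 'b', 'e'] -> ['b', 'a', 'e']
'e': index 2 in ['b', 'a', 'e'] -> ['e', 'b', 'a']
'e': index 0 in ['e', 'b', 'a'] -> ['e', 'b', 'a']


Output: [1, 1, 0, 1, 2, 0]


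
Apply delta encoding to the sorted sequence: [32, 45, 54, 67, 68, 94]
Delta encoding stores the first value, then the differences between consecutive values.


First value: 32
Deltas:
  45 - 32 = 13
  54 - 45 = 9
  67 - 54 = 13
  68 - 67 = 1
  94 - 68 = 26


Delta encoded: [32, 13, 9, 13, 1, 26]


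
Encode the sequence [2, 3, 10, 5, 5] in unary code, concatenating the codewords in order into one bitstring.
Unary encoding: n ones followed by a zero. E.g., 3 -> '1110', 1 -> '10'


Encode each number as n ones followed by a terminating 0:
  2 -> 110 (3 bits)
  3 -> 1110 (4 bits)
  10 -> 11111111110 (11 bits)
  5 -> 111110 (6 bits)
  5 -> 111110 (6 bits)
Total length = 3 + 4 + 11 + 6 + 6 = 30 bits.

Unary([2, 3, 10, 5, 5]) = 110111011111111110111110111110 (30 bits)


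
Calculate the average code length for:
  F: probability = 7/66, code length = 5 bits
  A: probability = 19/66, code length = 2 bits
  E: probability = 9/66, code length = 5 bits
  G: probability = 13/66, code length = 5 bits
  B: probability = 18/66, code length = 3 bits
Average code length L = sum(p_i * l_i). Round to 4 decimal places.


Weighted contributions p_i * l_i:
  F: (7/66) * 5 = 35/66
  A: (19/66) * 2 = 38/66
  E: (9/66) * 5 = 45/66
  G: (13/66) * 5 = 65/66
  B: (18/66) * 3 = 54/66
Sum = (35 + 38 + 45 + 65 + 54)/66 = 237/66

L = 237/66 = 3.5909 bits/symbol


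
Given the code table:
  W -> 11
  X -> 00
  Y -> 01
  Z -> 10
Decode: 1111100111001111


Decoding:
11 -> W
11 -> W
10 -> Z
01 -> Y
11 -> W
00 -> X
11 -> W
11 -> W


Result: WWZYWXWW


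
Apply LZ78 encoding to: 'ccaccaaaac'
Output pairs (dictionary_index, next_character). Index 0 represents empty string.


LZ78 encoding steps:
Dictionary: {0: ''}
Step 1: w='' (idx 0), next='c' -> output (0, 'c'), add 'c' as idx 1
Step 2: w='c' (idx 1), next='a' -> output (1, 'a'), add 'ca' as idx 2
Step 3: w='c' (idx 1), next='c' -> output (1, 'c'), add 'cc' as idx 3
Step 4: w='' (idx 0), next='a' -> output (0, 'a'), add 'a' as idx 4
Step 5: w='a' (idx 4), next='a' -> output (4, 'a'), add 'aa' as idx 5
Step 6: w='a' (idx 4), next='c' -> output (4, 'c'), add 'ac' as idx 6


Encoded: [(0, 'c'), (1, 'a'), (1, 'c'), (0, 'a'), (4, 'a'), (4, 'c')]


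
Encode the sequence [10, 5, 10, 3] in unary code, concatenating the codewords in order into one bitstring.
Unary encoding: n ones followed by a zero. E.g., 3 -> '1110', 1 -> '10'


Encode each number as n ones followed by a terminating 0:
  10 -> 11111111110 (11 bits)
  5 -> 111110 (6 bits)
  10 -> 11111111110 (11 bits)
  3 -> 1110 (4 bits)
Total length = 11 + 6 + 11 + 4 = 32 bits.

Unary([10, 5, 10, 3]) = 11111111110111110111111111101110 (32 bits)


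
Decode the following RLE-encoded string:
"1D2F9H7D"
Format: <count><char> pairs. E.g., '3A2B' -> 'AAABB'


Expanding each <count><char> pair:
  1D -> 'D'
  2F -> 'FF'
  9H -> 'HHHHHHHHH'
  7D -> 'DDDDDDD'

Decoded = DFFHHHHHHHHHDDDDDDD


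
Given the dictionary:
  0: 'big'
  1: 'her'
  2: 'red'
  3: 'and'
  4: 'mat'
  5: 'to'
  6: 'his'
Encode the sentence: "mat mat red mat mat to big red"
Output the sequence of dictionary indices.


Look up each word in the dictionary:
  'mat' -> 4
  'mat' -> 4
  'red' -> 2
  'mat' -> 4
  'mat' -> 4
  'to' -> 5
  'big' -> 0
  'red' -> 2

Encoded: [4, 4, 2, 4, 4, 5, 0, 2]


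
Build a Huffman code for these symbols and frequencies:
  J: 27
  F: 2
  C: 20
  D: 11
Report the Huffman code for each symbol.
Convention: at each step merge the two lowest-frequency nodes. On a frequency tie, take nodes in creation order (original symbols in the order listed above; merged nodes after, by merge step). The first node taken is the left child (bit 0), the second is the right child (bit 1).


Huffman tree construction:
Step 1: Merge F(2) + D(11) = 13
Step 2: Merge (F+D)(13) + C(20) = 33
Step 3: Merge J(27) + ((F+D)+C)(33) = 60
Read each symbol's code off the tree from the root (left child = 0, right child = 1).

Codes:
  J: 0 (length 1)
  F: 100 (length 3)
  C: 11 (length 2)
  D: 101 (length 3)
Average code length: 106/60 = 1.7667 bits/symbol


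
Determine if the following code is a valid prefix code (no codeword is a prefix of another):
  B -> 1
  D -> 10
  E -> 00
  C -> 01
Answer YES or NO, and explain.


Checking each pair (does one codeword prefix another?):
  B='1' vs D='10': prefix -- VIOLATION

NO -- this is NOT a valid prefix code. B (1) is a prefix of D (10).


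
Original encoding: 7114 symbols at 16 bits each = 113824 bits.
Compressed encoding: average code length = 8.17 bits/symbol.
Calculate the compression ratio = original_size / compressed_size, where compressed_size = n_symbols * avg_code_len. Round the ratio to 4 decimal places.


original_size = n_symbols * orig_bits = 7114 * 16 = 113824 bits
compressed_size = n_symbols * avg_code_len = 7114 * 8.17 = 58121.38 bits
ratio = original_size / compressed_size = 113824 / 58121.38 = 1.9584

Compression ratio = 1.9584


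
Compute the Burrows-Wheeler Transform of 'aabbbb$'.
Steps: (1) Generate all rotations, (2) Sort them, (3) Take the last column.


Rotations (sorted):
  0: $aabbbb -> last char: b
  1: aabbbb$ -> last char: $
  2: abbbb$a -> last char: a
  3: b$aabbb -> last char: b
  4: bb$aabb -> last char: b
  5: bbb$aab -> last char: b
  6: bbbb$aa -> last char: a


BWT = b$abbba


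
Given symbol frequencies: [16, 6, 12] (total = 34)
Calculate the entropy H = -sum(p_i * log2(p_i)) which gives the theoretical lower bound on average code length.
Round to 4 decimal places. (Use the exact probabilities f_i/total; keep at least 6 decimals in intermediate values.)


Per-symbol terms -p_i * log2(p_i) with p_i = f_i/34:
  p = 16/34 = 0.470588: log2(p) = -1.087463, -p*log2(p) = 0.511747
  p = 6/34 = 0.176471: log2(p) = -2.502500, -p*log2(p) = 0.441618
  p = 12/34 = 0.352941: log2(p) = -1.502500, -p*log2(p) = 0.530294
H = 0.511747 + 0.441618 + 0.530294 = 1.483659

H = 1.4837 bits/symbol


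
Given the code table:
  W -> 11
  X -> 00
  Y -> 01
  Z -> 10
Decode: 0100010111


Decoding:
01 -> Y
00 -> X
01 -> Y
01 -> Y
11 -> W


Result: YXYYW


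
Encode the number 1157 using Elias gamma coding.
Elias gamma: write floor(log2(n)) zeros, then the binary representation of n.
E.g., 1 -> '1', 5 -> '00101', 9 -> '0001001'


num_bits = floor(log2(1157)) + 1 = 11
leading_zeros = num_bits - 1 = 10
binary(1157) = 10010000101

Elias gamma(1157) = '0000000000' + '10010000101' = 000000000010010000101 (21 bits)


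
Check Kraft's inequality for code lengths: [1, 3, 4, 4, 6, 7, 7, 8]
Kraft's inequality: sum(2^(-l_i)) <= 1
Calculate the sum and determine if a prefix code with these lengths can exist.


Sum = 2^(-1) + 2^(-3) + 2^(-4) + 2^(-4) + 2^(-6) + 2^(-7) + 2^(-7) + 2^(-8)
    = 0.5 + 0.125 + 0.0625 + 0.0625 + 0.015625 + 0.0078125 + 0.0078125 + 0.00390625
    = 201/256 = 0.78515625
Since 0.78515625 <= 1, Kraft's inequality IS satisfied.
A prefix code with these lengths CAN exist.

Kraft sum = 0.78515625. Satisfied.


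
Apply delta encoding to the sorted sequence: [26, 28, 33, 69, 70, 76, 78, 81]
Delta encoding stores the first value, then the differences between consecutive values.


First value: 26
Deltas:
  28 - 26 = 2
  33 - 28 = 5
  69 - 33 = 36
  70 - 69 = 1
  76 - 70 = 6
  78 - 76 = 2
  81 - 78 = 3


Delta encoded: [26, 2, 5, 36, 1, 6, 2, 3]


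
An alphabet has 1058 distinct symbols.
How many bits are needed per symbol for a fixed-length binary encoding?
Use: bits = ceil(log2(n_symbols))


log2(1058) = 10.0471
Bracket: 2^10 = 1024 < 1058 <= 2^11 = 2048
So ceil(log2(1058)) = 11

bits = ceil(log2(1058)) = ceil(10.0471) = 11 bits


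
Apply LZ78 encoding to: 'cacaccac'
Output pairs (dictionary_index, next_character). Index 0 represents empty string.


LZ78 encoding steps:
Dictionary: {0: ''}
Step 1: w='' (idx 0), next='c' -> output (0, 'c'), add 'c' as idx 1
Step 2: w='' (idx 0), next='a' -> output (0, 'a'), add 'a' as idx 2
Step 3: w='c' (idx 1), next='a' -> output (1, 'a'), add 'ca' as idx 3
Step 4: w='c' (idx 1), next='c' -> output (1, 'c'), add 'cc' as idx 4
Step 5: w='a' (idx 2), next='c' -> output (2, 'c'), add 'ac' as idx 5


Encoded: [(0, 'c'), (0, 'a'), (1, 'a'), (1, 'c'), (2, 'c')]


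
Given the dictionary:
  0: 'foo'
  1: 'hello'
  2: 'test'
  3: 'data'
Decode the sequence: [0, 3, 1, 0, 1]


Look up each index in the dictionary:
  0 -> 'foo'
  3 -> 'data'
  1 -> 'hello'
  0 -> 'foo'
  1 -> 'hello'

Decoded: "foo data hello foo hello"


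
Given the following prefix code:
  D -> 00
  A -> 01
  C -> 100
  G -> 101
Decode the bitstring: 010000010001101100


Decoding step by step:
Bits 01 -> A
Bits 00 -> D
Bits 00 -> D
Bits 01 -> A
Bits 00 -> D
Bits 01 -> A
Bits 101 -> G
Bits 100 -> C


Decoded message: ADDADAGC


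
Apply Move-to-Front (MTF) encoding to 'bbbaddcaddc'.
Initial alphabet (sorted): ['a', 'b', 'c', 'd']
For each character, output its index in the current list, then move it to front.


MTF encoding:
'b': index 1 in ['a', 'b', 'c', 'd'] -> ['b', 'a', 'c', 'd']
'b': index 0 in ['b', 'a', 'c', 'd'] -> ['b', 'a', 'c', 'd']
'b': index 0 in ['b', 'a', 'c', 'd'] -> ['b', 'a', 'c', 'd']
'a': index 1 in ['b', 'a', 'c', 'd'] -> ['a', 'b', 'c', 'd']
'd': index 3 in ['a', 'b', 'c', 'd'] -> ['d', 'a', 'b', 'c']
'd': index 0 in ['d', 'a', 'b', 'c'] -> ['d', 'a', 'b', 'c']
'c': index 3 in ['d', 'a', 'b', 'c'] -> ['c', 'd', 'a', 'b']
'a': index 2 in ['c', 'd', 'a', 'b'] -> ['a', 'c', 'd', 'b']
'd': index 2 in ['a', 'c', 'd', 'b'] -> ['d', 'a', 'c', 'b']
'd': index 0 in ['d', 'a', 'c', 'b'] -> ['d', 'a', 'c', 'b']
'c': index 2 in ['d', 'a', 'c', 'b'] -> ['c', 'd', 'a', 'b']


Output: [1, 0, 0, 1, 3, 0, 3, 2, 2, 0, 2]


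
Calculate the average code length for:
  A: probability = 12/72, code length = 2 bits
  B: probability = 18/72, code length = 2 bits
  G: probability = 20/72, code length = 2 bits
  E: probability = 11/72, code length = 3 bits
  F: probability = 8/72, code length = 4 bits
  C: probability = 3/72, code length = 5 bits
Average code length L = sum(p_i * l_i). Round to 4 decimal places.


Weighted contributions p_i * l_i:
  A: (12/72) * 2 = 24/72
  B: (18/72) * 2 = 36/72
  G: (20/72) * 2 = 40/72
  E: (11/72) * 3 = 33/72
  F: (8/72) * 4 = 32/72
  C: (3/72) * 5 = 15/72
Sum = (24 + 36 + 40 + 33 + 32 + 15)/72 = 180/72

L = 180/72 = 2.5000 bits/symbol


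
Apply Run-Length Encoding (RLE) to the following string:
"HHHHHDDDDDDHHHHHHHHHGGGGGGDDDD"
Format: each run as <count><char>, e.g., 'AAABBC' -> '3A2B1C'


Scanning runs left to right:
  i=0: run of 'H' x 5 -> '5H'
  i=5: run of 'D' x 6 -> '6D'
  i=11: run of 'H' x 9 -> '9H'
  i=20: run of 'G' x 6 -> '6G'
  i=26: run of 'D' x 4 -> '4D'

RLE = 5H6D9H6G4D


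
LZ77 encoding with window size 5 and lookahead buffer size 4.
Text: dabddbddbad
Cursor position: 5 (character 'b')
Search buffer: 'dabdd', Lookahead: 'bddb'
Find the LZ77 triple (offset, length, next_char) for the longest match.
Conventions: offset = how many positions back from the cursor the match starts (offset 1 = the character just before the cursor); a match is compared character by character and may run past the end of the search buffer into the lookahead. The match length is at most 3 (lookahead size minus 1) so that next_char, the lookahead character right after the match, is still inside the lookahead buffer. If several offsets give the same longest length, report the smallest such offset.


Try each offset into the search buffer:
  offset=1 (pos 4, char 'd'): match length 0
  offset=2 (pos 3, char 'd'): match length 0
  offset=3 (pos 2, char 'b'): match length 3
  offset=4 (pos 1, char 'a'): match length 0
  offset=5 (pos 0, char 'd'): match length 0
Longest match has length 3 at offset 3.
next_char = character at position 5 + 3 = 8 -> 'b'

Best match: offset=3, length=3 (matching 'bdd' starting at position 2)
LZ77 triple: (3, 3, 'b')


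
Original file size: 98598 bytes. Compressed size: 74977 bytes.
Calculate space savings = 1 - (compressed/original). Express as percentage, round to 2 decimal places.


ratio = compressed/original = 74977/98598 = 0.760431
savings = 1 - ratio = 1 - 0.760431 = 0.239569
as a percentage: 0.239569 * 100 = 23.96%

Space savings = 1 - 74977/98598 = 23.96%


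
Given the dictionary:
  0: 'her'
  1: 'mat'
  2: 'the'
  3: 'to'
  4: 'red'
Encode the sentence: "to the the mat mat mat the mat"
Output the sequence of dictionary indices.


Look up each word in the dictionary:
  'to' -> 3
  'the' -> 2
  'the' -> 2
  'mat' -> 1
  'mat' -> 1
  'mat' -> 1
  'the' -> 2
  'mat' -> 1

Encoded: [3, 2, 2, 1, 1, 1, 2, 1]


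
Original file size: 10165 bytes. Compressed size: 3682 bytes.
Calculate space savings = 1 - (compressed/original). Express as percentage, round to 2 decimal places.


ratio = compressed/original = 3682/10165 = 0.362223
savings = 1 - ratio = 1 - 0.362223 = 0.637777
as a percentage: 0.637777 * 100 = 63.78%

Space savings = 1 - 3682/10165 = 63.78%


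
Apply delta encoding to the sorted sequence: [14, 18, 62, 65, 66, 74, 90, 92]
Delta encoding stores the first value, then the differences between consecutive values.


First value: 14
Deltas:
  18 - 14 = 4
  62 - 18 = 44
  65 - 62 = 3
  66 - 65 = 1
  74 - 66 = 8
  90 - 74 = 16
  92 - 90 = 2


Delta encoded: [14, 4, 44, 3, 1, 8, 16, 2]


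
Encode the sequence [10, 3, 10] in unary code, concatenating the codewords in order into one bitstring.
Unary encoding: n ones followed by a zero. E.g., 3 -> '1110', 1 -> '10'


Encode each number as n ones followed by a terminating 0:
  10 -> 11111111110 (11 bits)
  3 -> 1110 (4 bits)
  10 -> 11111111110 (11 bits)
Total length = 11 + 4 + 11 = 26 bits.

Unary([10, 3, 10]) = 11111111110111011111111110 (26 bits)


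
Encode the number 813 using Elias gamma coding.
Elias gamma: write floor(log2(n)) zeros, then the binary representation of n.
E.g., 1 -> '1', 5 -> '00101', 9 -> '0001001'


num_bits = floor(log2(813)) + 1 = 10
leading_zeros = num_bits - 1 = 9
binary(813) = 1100101101

Elias gamma(813) = '000000000' + '1100101101' = 0000000001100101101 (19 bits)


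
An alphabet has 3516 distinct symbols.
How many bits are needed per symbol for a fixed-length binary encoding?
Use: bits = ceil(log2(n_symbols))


log2(3516) = 11.7797
Bracket: 2^11 = 2048 < 3516 <= 2^12 = 4096
So ceil(log2(3516)) = 12

bits = ceil(log2(3516)) = ceil(11.7797) = 12 bits


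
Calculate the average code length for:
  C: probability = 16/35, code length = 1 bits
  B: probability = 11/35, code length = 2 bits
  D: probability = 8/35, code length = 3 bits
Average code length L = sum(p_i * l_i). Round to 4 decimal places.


Weighted contributions p_i * l_i:
  C: (16/35) * 1 = 16/35
  B: (11/35) * 2 = 22/35
  D: (8/35) * 3 = 24/35
Sum = (16 + 22 + 24)/35 = 62/35

L = 62/35 = 1.7714 bits/symbol


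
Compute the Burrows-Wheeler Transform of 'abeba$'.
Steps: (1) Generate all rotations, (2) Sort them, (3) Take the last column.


Rotations (sorted):
  0: $abeba -> last char: a
  1: a$abeb -> last char: b
  2: abeba$ -> last char: $
  3: ba$abe -> last char: e
  4: beba$a -> last char: a
  5: eba$ab -> last char: b


BWT = ab$eab


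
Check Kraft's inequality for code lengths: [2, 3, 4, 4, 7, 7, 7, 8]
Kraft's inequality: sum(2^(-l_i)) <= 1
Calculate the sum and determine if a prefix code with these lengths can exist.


Sum = 2^(-2) + 2^(-3) + 2^(-4) + 2^(-4) + 2^(-7) + 2^(-7) + 2^(-7) + 2^(-8)
    = 0.25 + 0.125 + 0.0625 + 0.0625 + 0.0078125 + 0.0078125 + 0.0078125 + 0.00390625
    = 135/256 = 0.52734375
Since 0.52734375 <= 1, Kraft's inequality IS satisfied.
A prefix code with these lengths CAN exist.

Kraft sum = 0.52734375. Satisfied.


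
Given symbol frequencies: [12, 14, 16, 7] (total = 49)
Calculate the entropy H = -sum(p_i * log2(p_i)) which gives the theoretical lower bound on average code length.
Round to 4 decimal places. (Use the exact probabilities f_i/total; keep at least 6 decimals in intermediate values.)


Per-symbol terms -p_i * log2(p_i) with p_i = f_i/49:
  p = 12/49 = 0.244898: log2(p) = -2.029747, -p*log2(p) = 0.497081
  p = 14/49 = 0.285714: log2(p) = -1.807355, -p*log2(p) = 0.516387
  p = 16/49 = 0.326531: log2(p) = -1.614710, -p*log2(p) = 0.527252
  p = 7/49 = 0.142857: log2(p) = -2.807355, -p*log2(p) = 0.401051
H = 0.497081 + 0.516387 + 0.527252 + 0.401051 = 1.941771

H = 1.9418 bits/symbol


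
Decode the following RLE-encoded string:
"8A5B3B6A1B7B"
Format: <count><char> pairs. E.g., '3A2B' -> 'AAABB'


Expanding each <count><char> pair:
  8A -> 'AAAAAAAA'
  5B -> 'BBBBB'
  3B -> 'BBB'
  6A -> 'AAAAAA'
  1B -> 'B'
  7B -> 'BBBBBBB'

Decoded = AAAAAAAABBBBBBBBAAAAAABBBBBBBB


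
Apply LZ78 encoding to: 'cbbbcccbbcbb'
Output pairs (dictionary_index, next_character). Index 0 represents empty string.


LZ78 encoding steps:
Dictionary: {0: ''}
Step 1: w='' (idx 0), next='c' -> output (0, 'c'), add 'c' as idx 1
Step 2: w='' (idx 0), next='b' -> output (0, 'b'), add 'b' as idx 2
Step 3: w='b' (idx 2), next='b' -> output (2, 'b'), add 'bb' as idx 3
Step 4: w='c' (idx 1), next='c' -> output (1, 'c'), add 'cc' as idx 4
Step 5: w='c' (idx 1), next='b' -> output (1, 'b'), add 'cb' as idx 5
Step 6: w='b' (idx 2), next='c' -> output (2, 'c'), add 'bc' as idx 6
Step 7: w='bb' (idx 3), end of input -> output (3, '')


Encoded: [(0, 'c'), (0, 'b'), (2, 'b'), (1, 'c'), (1, 'b'), (2, 'c'), (3, '')]


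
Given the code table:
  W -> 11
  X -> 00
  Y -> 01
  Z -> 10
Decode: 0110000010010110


Decoding:
01 -> Y
10 -> Z
00 -> X
00 -> X
10 -> Z
01 -> Y
01 -> Y
10 -> Z


Result: YZXXZYYZ


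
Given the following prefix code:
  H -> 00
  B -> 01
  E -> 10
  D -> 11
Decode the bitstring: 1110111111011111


Decoding step by step:
Bits 11 -> D
Bits 10 -> E
Bits 11 -> D
Bits 11 -> D
Bits 11 -> D
Bits 01 -> B
Bits 11 -> D
Bits 11 -> D


Decoded message: DEDDDBDD


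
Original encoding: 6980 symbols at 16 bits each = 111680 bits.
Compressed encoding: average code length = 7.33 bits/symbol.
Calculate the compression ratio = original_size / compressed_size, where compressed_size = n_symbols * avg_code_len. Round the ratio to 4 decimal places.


original_size = n_symbols * orig_bits = 6980 * 16 = 111680 bits
compressed_size = n_symbols * avg_code_len = 6980 * 7.33 = 51163.4 bits
ratio = original_size / compressed_size = 111680 / 51163.4 = 2.1828

Compression ratio = 2.1828


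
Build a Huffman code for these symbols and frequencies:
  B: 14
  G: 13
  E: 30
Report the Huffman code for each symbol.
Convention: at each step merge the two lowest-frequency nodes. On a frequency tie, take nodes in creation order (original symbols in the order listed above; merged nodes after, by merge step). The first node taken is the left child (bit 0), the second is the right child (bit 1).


Huffman tree construction:
Step 1: Merge G(13) + B(14) = 27
Step 2: Merge (G+B)(27) + E(30) = 57
Read each symbol's code off the tree from the root (left child = 0, right child = 1).

Codes:
  B: 01 (length 2)
  G: 00 (length 2)
  E: 1 (length 1)
Average code length: 84/57 = 1.4737 bits/symbol


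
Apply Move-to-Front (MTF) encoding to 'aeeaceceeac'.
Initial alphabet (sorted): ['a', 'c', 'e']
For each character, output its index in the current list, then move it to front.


MTF encoding:
'a': index 0 in ['a', 'c', 'e'] -> ['a', 'c', 'e']
'e': index 2 in ['a', 'c', 'e'] -> ['e', 'a', 'c']
'e': index 0 in ['e', 'a', 'c'] -> ['e', 'a', 'c']
'a': index 1 in ['e', 'a', 'c'] -> ['a', 'e', 'c']
'c': index 2 in ['a', 'e', 'c'] -> ['c', 'a', 'e']
'e': index 2 in ['c', 'a', 'e'] -> ['e', 'c', 'a']
'c': index 1 in ['e', 'c', 'a'] -> ['c', 'e', 'a']
'e': index 1 in ['c', 'e', 'a'] -> ['e', 'c', 'a']
'e': index 0 in ['e', 'c', 'a'] -> ['e', 'c', 'a']
'a': index 2 in ['e', 'c', 'a'] -> ['a', 'e', 'c']
'c': index 2 in ['a', 'e', 'c'] -> ['c', 'a', 'e']


Output: [0, 2, 0, 1, 2, 2, 1, 1, 0, 2, 2]


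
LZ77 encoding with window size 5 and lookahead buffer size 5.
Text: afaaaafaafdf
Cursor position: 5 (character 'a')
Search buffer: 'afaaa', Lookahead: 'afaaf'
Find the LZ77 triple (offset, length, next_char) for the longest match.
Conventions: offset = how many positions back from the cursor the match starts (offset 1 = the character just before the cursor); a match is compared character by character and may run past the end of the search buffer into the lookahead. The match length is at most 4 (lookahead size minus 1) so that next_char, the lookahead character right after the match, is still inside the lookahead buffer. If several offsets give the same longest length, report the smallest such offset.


Try each offset into the search buffer:
  offset=1 (pos 4, char 'a'): match length 1
  offset=2 (pos 3, char 'a'): match length 1
  offset=3 (pos 2, char 'a'): match length 1
  offset=4 (pos 1, char 'f'): match length 0
  offset=5 (pos 0, char 'a'): match length 4
Longest match has length 4 at offset 5.
next_char = character at position 5 + 4 = 9 -> 'f'

Best match: offset=5, length=4 (matching 'afaa' starting at position 0)
LZ77 triple: (5, 4, 'f')


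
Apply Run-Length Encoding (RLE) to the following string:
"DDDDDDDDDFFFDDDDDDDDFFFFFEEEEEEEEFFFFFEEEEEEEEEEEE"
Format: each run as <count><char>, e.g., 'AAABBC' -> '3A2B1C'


Scanning runs left to right:
  i=0: run of 'D' x 9 -> '9D'
  i=9: run of 'F' x 3 -> '3F'
  i=12: run of 'D' x 8 -> '8D'
  i=20: run of 'F' x 5 -> '5F'
  i=25: run of 'E' x 8 -> '8E'
  i=33: run of 'F' x 5 -> '5F'
  i=38: run of 'E' x 12 -> '12E'

RLE = 9D3F8D5F8E5F12E


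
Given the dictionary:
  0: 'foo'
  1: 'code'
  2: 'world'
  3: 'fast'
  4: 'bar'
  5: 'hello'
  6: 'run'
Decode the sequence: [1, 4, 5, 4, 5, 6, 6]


Look up each index in the dictionary:
  1 -> 'code'
  4 -> 'bar'
  5 -> 'hello'
  4 -> 'bar'
  5 -> 'hello'
  6 -> 'run'
  6 -> 'run'

Decoded: "code bar hello bar hello run run"


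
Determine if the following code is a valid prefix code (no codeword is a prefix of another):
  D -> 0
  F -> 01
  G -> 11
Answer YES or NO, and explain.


Checking each pair (does one codeword prefix another?):
  D='0' vs F='01': prefix -- VIOLATION

NO -- this is NOT a valid prefix code. D (0) is a prefix of F (01).


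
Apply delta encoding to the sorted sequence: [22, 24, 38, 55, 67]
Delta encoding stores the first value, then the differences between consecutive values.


First value: 22
Deltas:
  24 - 22 = 2
  38 - 24 = 14
  55 - 38 = 17
  67 - 55 = 12


Delta encoded: [22, 2, 14, 17, 12]


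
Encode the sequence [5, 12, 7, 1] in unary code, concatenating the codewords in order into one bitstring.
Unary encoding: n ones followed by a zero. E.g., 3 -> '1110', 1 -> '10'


Encode each number as n ones followed by a terminating 0:
  5 -> 111110 (6 bits)
  12 -> 1111111111110 (13 bits)
  7 -> 11111110 (8 bits)
  1 -> 10 (2 bits)
Total length = 6 + 13 + 8 + 2 = 29 bits.

Unary([5, 12, 7, 1]) = 11111011111111111101111111010 (29 bits)


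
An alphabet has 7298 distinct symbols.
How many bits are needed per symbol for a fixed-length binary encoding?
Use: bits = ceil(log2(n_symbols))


log2(7298) = 12.8333
Bracket: 2^12 = 4096 < 7298 <= 2^13 = 8192
So ceil(log2(7298)) = 13

bits = ceil(log2(7298)) = ceil(12.8333) = 13 bits


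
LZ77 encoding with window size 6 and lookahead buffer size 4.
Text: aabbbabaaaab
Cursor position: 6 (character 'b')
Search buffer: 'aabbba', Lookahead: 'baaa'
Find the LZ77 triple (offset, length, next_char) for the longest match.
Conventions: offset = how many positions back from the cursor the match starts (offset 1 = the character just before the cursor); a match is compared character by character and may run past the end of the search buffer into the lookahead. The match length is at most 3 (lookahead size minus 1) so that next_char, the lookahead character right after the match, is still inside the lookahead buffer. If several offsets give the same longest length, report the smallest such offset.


Try each offset into the search buffer:
  offset=1 (pos 5, char 'a'): match length 0
  offset=2 (pos 4, char 'b'): match length 2
  offset=3 (pos 3, char 'b'): match length 1
  offset=4 (pos 2, char 'b'): match length 1
  offset=5 (pos 1, char 'a'): match length 0
  offset=6 (pos 0, char 'a'): match length 0
Longest match has length 2 at offset 2.
next_char = character at position 6 + 2 = 8 -> 'a'

Best match: offset=2, length=2 (matching 'ba' starting at position 4)
LZ77 triple: (2, 2, 'a')


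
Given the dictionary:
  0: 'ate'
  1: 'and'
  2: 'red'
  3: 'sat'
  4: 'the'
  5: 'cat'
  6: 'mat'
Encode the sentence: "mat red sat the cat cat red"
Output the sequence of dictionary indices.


Look up each word in the dictionary:
  'mat' -> 6
  'red' -> 2
  'sat' -> 3
  'the' -> 4
  'cat' -> 5
  'cat' -> 5
  'red' -> 2

Encoded: [6, 2, 3, 4, 5, 5, 2]


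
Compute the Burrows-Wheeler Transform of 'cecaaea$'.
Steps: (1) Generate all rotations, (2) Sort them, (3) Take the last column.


Rotations (sorted):
  0: $cecaaea -> last char: a
  1: a$cecaae -> last char: e
  2: aaea$cec -> last char: c
  3: aea$ceca -> last char: a
  4: caaea$ce -> last char: e
  5: cecaaea$ -> last char: $
  6: ea$cecaa -> last char: a
  7: ecaaea$c -> last char: c


BWT = aecae$ac


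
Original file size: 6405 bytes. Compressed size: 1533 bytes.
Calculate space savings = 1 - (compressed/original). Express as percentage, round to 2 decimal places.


ratio = compressed/original = 1533/6405 = 0.239344
savings = 1 - ratio = 1 - 0.239344 = 0.760656
as a percentage: 0.760656 * 100 = 76.07%

Space savings = 1 - 1533/6405 = 76.07%


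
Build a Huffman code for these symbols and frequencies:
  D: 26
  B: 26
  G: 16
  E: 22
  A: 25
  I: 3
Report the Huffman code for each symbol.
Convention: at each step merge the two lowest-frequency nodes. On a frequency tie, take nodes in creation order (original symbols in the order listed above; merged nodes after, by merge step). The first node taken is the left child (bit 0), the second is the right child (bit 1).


Huffman tree construction:
Step 1: Merge I(3) + G(16) = 19
Step 2: Merge (I+G)(19) + E(22) = 41
Step 3: Merge A(25) + D(26) = 51
Step 4: Merge B(26) + ((I+G)+E)(41) = 67
Step 5: Merge (A+D)(51) + (B+((I+G)+E))(67) = 118
Read each symbol's code off the tree from the root (left child = 0, right child = 1).

Codes:
  D: 01 (length 2)
  B: 10 (length 2)
  G: 1101 (length 4)
  E: 111 (length 3)
  A: 00 (length 2)
  I: 1100 (length 4)
Average code length: 296/118 = 2.5085 bits/symbol


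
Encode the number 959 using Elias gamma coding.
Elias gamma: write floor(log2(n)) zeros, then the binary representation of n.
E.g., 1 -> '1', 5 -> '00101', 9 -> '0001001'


num_bits = floor(log2(959)) + 1 = 10
leading_zeros = num_bits - 1 = 9
binary(959) = 1110111111

Elias gamma(959) = '000000000' + '1110111111' = 0000000001110111111 (19 bits)


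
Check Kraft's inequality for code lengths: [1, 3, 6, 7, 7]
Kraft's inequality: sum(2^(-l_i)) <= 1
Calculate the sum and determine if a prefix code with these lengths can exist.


Sum = 2^(-1) + 2^(-3) + 2^(-6) + 2^(-7) + 2^(-7)
    = 0.5 + 0.125 + 0.015625 + 0.0078125 + 0.0078125
    = 84/128 = 0.65625
Since 0.65625 <= 1, Kraft's inequality IS satisfied.
A prefix code with these lengths CAN exist.

Kraft sum = 0.65625. Satisfied.


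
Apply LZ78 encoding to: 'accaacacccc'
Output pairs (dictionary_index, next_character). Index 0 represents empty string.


LZ78 encoding steps:
Dictionary: {0: ''}
Step 1: w='' (idx 0), next='a' -> output (0, 'a'), add 'a' as idx 1
Step 2: w='' (idx 0), next='c' -> output (0, 'c'), add 'c' as idx 2
Step 3: w='c' (idx 2), next='a' -> output (2, 'a'), add 'ca' as idx 3
Step 4: w='a' (idx 1), next='c' -> output (1, 'c'), add 'ac' as idx 4
Step 5: w='ac' (idx 4), next='c' -> output (4, 'c'), add 'acc' as idx 5
Step 6: w='c' (idx 2), next='c' -> output (2, 'c'), add 'cc' as idx 6


Encoded: [(0, 'a'), (0, 'c'), (2, 'a'), (1, 'c'), (4, 'c'), (2, 'c')]


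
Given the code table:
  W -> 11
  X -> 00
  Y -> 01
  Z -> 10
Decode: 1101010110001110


Decoding:
11 -> W
01 -> Y
01 -> Y
01 -> Y
10 -> Z
00 -> X
11 -> W
10 -> Z


Result: WYYYZXWZ


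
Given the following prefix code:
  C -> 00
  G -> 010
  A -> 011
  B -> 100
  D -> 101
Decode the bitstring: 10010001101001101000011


Decoding step by step:
Bits 100 -> B
Bits 100 -> B
Bits 011 -> A
Bits 010 -> G
Bits 011 -> A
Bits 010 -> G
Bits 00 -> C
Bits 011 -> A


Decoded message: BBAGAGCA


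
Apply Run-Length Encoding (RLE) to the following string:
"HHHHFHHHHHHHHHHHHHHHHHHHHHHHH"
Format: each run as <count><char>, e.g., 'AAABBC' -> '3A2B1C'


Scanning runs left to right:
  i=0: run of 'H' x 4 -> '4H'
  i=4: run of 'F' x 1 -> '1F'
  i=5: run of 'H' x 24 -> '24H'

RLE = 4H1F24H


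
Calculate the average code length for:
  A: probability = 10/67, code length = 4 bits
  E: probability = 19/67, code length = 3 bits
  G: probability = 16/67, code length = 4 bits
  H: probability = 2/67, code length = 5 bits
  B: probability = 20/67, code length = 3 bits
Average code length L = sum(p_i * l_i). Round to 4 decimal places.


Weighted contributions p_i * l_i:
  A: (10/67) * 4 = 40/67
  E: (19/67) * 3 = 57/67
  G: (16/67) * 4 = 64/67
  H: (2/67) * 5 = 10/67
  B: (20/67) * 3 = 60/67
Sum = (40 + 57 + 64 + 10 + 60)/67 = 231/67

L = 231/67 = 3.4478 bits/symbol


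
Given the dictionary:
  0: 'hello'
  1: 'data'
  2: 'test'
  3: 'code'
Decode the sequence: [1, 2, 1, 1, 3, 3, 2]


Look up each index in the dictionary:
  1 -> 'data'
  2 -> 'test'
  1 -> 'data'
  1 -> 'data'
  3 -> 'code'
  3 -> 'code'
  2 -> 'test'

Decoded: "data test data data code code test"


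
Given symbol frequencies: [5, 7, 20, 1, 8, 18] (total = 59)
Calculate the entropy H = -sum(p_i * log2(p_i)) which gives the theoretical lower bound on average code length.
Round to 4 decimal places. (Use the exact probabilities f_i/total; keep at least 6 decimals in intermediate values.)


Per-symbol terms -p_i * log2(p_i) with p_i = f_i/59:
  p = 5/59 = 0.084746: log2(p) = -3.560715, -p*log2(p) = 0.301756
  p = 7/59 = 0.118644: log2(p) = -3.075288, -p*log2(p) = 0.364865
  p = 20/59 = 0.338983: log2(p) = -1.560715, -p*log2(p) = 0.529056
  p = 1/59 = 0.016949: log2(p) = -5.882643, -p*log2(p) = 0.099706
  p = 8/59 = 0.135593: log2(p) = -2.882643, -p*log2(p) = 0.390867
  p = 18/59 = 0.305085: log2(p) = -1.712718, -p*log2(p) = 0.522524
H = 0.301756 + 0.364865 + 0.529056 + 0.099706 + 0.390867 + 0.522524 = 2.208774

H = 2.2088 bits/symbol


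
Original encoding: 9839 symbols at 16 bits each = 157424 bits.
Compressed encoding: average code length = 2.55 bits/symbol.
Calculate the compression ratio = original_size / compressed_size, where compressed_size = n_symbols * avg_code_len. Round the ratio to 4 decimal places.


original_size = n_symbols * orig_bits = 9839 * 16 = 157424 bits
compressed_size = n_symbols * avg_code_len = 9839 * 2.55 = 25089.45 bits
ratio = original_size / compressed_size = 157424 / 25089.45 = 6.2745

Compression ratio = 6.2745


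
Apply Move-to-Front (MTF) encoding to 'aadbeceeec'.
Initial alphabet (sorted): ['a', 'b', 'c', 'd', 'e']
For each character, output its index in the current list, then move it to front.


MTF encoding:
'a': index 0 in ['a', 'b', 'c', 'd', 'e'] -> ['a', 'b', 'c', 'd', 'e']
'a': index 0 in ['a', 'b', 'c', 'd', 'e'] -> ['a', 'b', 'c', 'd', 'e']
'd': index 3 in ['a', 'b', 'c', 'd', 'e'] -> ['d', 'a', 'b', 'c', 'e']
'b': index 2 in ['d', 'a', 'b', 'c', 'e'] -> ['b', 'd', 'a', 'c', 'e']
'e': index 4 in ['b', 'd', 'a', 'c', 'e'] -> ['e', 'b', 'd', 'a', 'c']
'c': index 4 in ['e', 'b', 'd', 'a', 'c'] -> ['c', 'e', 'b', 'd', 'a']
'e': index 1 in ['c', 'e', 'b', 'd', 'a'] -> ['e', 'c', 'b', 'd', 'a']
'e': index 0 in ['e', 'c', 'b', 'd', 'a'] -> ['e', 'c', 'b', 'd', 'a']
'e': index 0 in ['e', 'c', 'b', 'd', 'a'] -> ['e', 'c', 'b', 'd', 'a']
'c': index 1 in ['e', 'c', 'b', 'd', 'a'] -> ['c', 'e', 'b', 'd', 'a']


Output: [0, 0, 3, 2, 4, 4, 1, 0, 0, 1]


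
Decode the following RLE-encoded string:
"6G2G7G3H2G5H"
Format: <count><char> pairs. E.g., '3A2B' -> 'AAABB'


Expanding each <count><char> pair:
  6G -> 'GGGGGG'
  2G -> 'GG'
  7G -> 'GGGGGGG'
  3H -> 'HHH'
  2G -> 'GG'
  5H -> 'HHHHH'

Decoded = GGGGGGGGGGGGGGGHHHGGHHHHH


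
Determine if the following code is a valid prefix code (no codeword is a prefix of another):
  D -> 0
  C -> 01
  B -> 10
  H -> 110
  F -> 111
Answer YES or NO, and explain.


Checking each pair (does one codeword prefix another?):
  D='0' vs C='01': prefix -- VIOLATION

NO -- this is NOT a valid prefix code. D (0) is a prefix of C (01).
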